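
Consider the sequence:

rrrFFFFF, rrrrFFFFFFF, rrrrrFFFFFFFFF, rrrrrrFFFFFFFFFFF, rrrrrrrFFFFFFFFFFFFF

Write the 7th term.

rrrrrrrrrFFFFFFFFFFFFFFFFF

The n-th term is n+1 r's then 2n+1 F's, where the shown terms are n = 2, 3, 4, 5, 6.
At n = 8 the blocks have lengths 9, 17.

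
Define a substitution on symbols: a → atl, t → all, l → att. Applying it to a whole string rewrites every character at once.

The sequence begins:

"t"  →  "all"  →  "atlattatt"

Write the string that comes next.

atlallattatlallallatlallall

Apply φ to atlattatt symbol by symbol: a→atl, t→all, l→att, a→atl, t→all, t→all, a→atl, t→all, t→all; joined: atl all att atl all all atl all all.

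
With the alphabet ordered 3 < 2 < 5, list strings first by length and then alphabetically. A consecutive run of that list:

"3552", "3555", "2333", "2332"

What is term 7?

Advancing 3 positions from 2332 through 2332 → 2335 → 2323 reaches term 7.

2322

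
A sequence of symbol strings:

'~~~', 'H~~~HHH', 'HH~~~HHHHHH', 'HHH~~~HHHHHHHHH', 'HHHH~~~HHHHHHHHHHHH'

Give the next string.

s(k+1) = H·s(k)·HHH, so each term gains H as a prefix and HHH as a suffix.
Applying this once more to HHHH~~~HHHHHHHHHHHH:

HHHHH~~~HHHHHHHHHHHHHHH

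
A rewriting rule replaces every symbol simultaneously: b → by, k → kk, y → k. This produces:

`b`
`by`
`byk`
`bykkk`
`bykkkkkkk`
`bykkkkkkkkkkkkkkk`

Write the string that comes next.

Replace each of the 17 characters of bykkkkkkkkkkkkkkk in place — by k kk kk kk kk kk kk kk kk kk kk kk kk kk kk kk — and concatenate.

bykkkkkkkkkkkkkkkkkkkkkkkkkkkkkkk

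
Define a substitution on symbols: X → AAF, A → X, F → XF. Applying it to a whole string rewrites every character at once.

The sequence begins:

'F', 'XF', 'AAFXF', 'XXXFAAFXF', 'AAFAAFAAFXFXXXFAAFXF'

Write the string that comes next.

Replace each of the 20 characters of AAFAAFAAFXFXXXFAAFXF in place — X X XF X X XF X X XF AAF XF AAF AAF AAF XF X X XF AAF XF — and concatenate.

XXXFXXXFXXXFAAFXFAAFAAFAAFXFXXXFAAFXF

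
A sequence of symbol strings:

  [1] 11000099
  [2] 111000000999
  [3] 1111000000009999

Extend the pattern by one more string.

Reading off run lengths: 1 runs 2, 3, 4; 0 runs 4, 6, 8; 9 runs 2, 3, 4 — each is linear in n, where the shown terms are n = 2, 3, 4.
At n = 5 the blocks have lengths 5, 10, 5.

11111000000000099999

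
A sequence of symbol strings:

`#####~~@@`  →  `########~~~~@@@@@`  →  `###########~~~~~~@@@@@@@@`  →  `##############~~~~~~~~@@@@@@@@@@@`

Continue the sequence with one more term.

Term n consists of 3n+2 #'s, followed by 2n ~'s, followed by 3n-1 @'s (n = 1, 2, …).
At n = 5 the blocks have lengths 17, 10, 14.

#################~~~~~~~~~~@@@@@@@@@@@@@@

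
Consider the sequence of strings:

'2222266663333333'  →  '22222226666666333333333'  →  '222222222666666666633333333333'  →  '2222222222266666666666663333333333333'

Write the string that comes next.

22222222222226666666666666666333333333333333

Each string has the form 2^{2n+1} 6^{3n-2} 3^{2n+3}, where the shown terms are n = 2, 3, 4, 5.
Setting n = 6 gives 13, 16, 15 characters in each block.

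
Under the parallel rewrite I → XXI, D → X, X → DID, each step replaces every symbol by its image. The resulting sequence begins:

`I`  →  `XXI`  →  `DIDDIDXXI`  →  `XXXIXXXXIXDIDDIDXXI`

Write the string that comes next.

φ(XXXIXXXXIXDIDDIDXXI) expands symbol-by-symbol to DID DID DID XXI DID DID DID DID XXI DID X XXI X X XXI X DID DID XXI; joining the 19 pieces gives the next term.

DIDDIDDIDXXIDIDDIDDIDDIDXXIDIDXXXIXXXXIXDIDDIDXXI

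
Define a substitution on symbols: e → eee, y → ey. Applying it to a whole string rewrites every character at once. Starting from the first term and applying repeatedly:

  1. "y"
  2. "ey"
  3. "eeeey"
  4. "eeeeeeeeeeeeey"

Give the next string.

Replace each of the 14 characters of eeeeeeeeeeeeey in place — eee eee eee eee eee eee eee eee eee eee eee eee eee ey — and concatenate.

eeeeeeeeeeeeeeeeeeeeeeeeeeeeeeeeeeeeeeeey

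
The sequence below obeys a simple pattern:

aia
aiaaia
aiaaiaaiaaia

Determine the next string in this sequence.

s(k+1) = s(k)·s(k) — each term doubles the last.
Doubling aiaaiaaiaaia:

aiaaiaaiaaiaaiaaiaaiaaia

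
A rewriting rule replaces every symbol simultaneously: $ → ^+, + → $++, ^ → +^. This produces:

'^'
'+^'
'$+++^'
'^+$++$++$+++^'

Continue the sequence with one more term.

Applying the rule to each of the 13 symbols of ^+$++$++$+++^ gives the pieces +^ $++ ^+ $++ $++ ^+ $++ $++ ^+ $++ $++ $++ +^, which concatenate to the answer.

+^$++^+$++$++^+$++$++^+$++$++$+++^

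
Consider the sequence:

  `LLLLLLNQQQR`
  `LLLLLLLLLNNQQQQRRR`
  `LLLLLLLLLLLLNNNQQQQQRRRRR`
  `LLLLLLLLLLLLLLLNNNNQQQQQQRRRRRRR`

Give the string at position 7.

LLLLLLLLLLLLLLLLLLLLLLLLNNNNNNNQQQQQQQQQRRRRRRRRRRRRR

Each string has the form L^{3n+3} N^{n} Q^{n+2} R^{2n-1} (n = 1, 2, …).
At n = 7 the blocks have lengths 24, 7, 9, 13.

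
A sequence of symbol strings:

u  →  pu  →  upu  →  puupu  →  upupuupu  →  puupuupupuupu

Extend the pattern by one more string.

Each term (from the third on) is the two preceding terms concatenated in order: term 3 = u·pu = upu.
The next term joins upupuupu and puupuupupuupu.

upupuupupuupuupupuupu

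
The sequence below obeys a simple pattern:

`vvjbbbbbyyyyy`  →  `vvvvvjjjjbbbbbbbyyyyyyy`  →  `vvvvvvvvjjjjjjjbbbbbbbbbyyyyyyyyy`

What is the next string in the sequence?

vvvvvvvvvvvjjjjjjjjjjbbbbbbbbbbbyyyyyyyyyyy

Term n consists of 3n-1 v's, followed by 3n-2 j's, followed by 2n+3 b's, followed by 2n+3 y's (n = 1, 2, …).
At n = 4 the blocks have lengths 11, 10, 11, 11.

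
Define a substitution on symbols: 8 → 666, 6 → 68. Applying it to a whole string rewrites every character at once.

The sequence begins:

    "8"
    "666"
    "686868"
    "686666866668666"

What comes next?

Rewriting the 15 symbols of 686666866668666 one by one yields 68 666 68 68 68 68 666 68 68 68 68 666 68 68 68; concatenated:

686666868686866668686868666686868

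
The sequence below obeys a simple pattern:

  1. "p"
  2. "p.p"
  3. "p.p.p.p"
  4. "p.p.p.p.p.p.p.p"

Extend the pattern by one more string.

Each string is two copies of the previous one joined by '.'.
Doubling p.p.p.p.p.p.p.p with '.' between the halves:

p.p.p.p.p.p.p.p.p.p.p.p.p.p.p.p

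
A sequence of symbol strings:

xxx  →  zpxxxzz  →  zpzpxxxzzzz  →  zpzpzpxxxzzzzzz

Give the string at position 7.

zpzpzpzpzpzpxxxzzzzzzzzzzzz

s(k+1) = zp·s(k)·zz, so each term gains zp as a prefix and zz as a suffix.
From zpzpzpxxxzzzzzz, 3 further steps: zpzpzpxxxzzzzzz → zpzpzpzpxxxzzzzzzzz → zpzpzpzpzpxxxzzzzzzzzzz → (answer).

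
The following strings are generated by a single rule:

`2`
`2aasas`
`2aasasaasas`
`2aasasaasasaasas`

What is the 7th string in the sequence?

Every step adds aasas to the end: s(k+1) = s(k)·aasas.
From 2aasasaasasaasas, 3 further steps: 2aasasaasasaasas → 2aasasaasasaasasaasas → 2aasasaasasaasasaasasaasas → (answer).

2aasasaasasaasasaasasaasasaasas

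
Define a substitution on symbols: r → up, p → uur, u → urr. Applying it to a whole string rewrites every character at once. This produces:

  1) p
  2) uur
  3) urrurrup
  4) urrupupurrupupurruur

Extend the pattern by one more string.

φ(urrupupurrupupurruur) expands symbol-by-symbol to urr up up urr uur urr uur urr up up urr uur urr uur urr up up urr urr up; joining the 20 pieces gives the next term.

urrupupurruururruururrupupurruururruururrupupurrurrup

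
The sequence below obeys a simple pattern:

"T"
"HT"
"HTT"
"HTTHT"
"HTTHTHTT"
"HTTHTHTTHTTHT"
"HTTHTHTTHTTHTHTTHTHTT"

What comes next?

This is a Fibonacci-style word recurrence s(k) = s(k−1)·s(k−2): e.g. HT·T = HTT.
The next term joins HTTHTHTTHTTHTHTTHTHTT and HTTHTHTTHTTHT.

HTTHTHTTHTTHTHTTHTHTTHTTHTHTTHTTHT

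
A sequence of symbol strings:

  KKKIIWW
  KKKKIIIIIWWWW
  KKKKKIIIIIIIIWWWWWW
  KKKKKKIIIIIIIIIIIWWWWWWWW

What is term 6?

KKKKKKKKIIIIIIIIIIIIIIIIIWWWWWWWWWWWW

Term n consists of n+2 K's, followed by 3n-1 I's, followed by 2n W's (n = 1, 2, …).
Setting n = 6 gives 8, 17, 12 characters in each block.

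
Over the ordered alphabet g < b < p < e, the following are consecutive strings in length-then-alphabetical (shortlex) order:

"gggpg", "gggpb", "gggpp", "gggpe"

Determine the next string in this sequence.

The successor of gggpe increments the rightmost position that isn't already e and resets every position after it to g.

gggeg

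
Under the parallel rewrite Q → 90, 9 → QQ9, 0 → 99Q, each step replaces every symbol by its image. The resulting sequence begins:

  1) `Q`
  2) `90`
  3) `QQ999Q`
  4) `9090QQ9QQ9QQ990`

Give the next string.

φ(9090QQ9QQ9QQ990) expands symbol-by-symbol to QQ9 99Q QQ9 99Q 90 90 QQ9 90 90 QQ9 90 90 QQ9 QQ9 99Q; joining the 15 pieces gives the next term.

QQ999QQQ999Q9090QQ99090QQ99090QQ9QQ999Q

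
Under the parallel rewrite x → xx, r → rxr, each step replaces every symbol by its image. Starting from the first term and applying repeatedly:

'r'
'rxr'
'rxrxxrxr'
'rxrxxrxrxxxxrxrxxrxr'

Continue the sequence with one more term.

Rewriting the 20 symbols of rxrxxrxrxxxxrxrxxrxr one by one yields rxr xx rxr xx xx rxr xx rxr xx xx xx xx rxr xx rxr xx xx rxr xx rxr; concatenated:

rxrxxrxrxxxxrxrxxrxrxxxxxxxxrxrxxrxrxxxxrxrxxrxr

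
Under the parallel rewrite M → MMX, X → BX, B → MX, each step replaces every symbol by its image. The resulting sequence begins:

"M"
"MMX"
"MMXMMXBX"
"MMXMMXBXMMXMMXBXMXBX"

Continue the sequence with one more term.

MMXMMXBXMMXMMXBXMXBXMMXMMXBXMMXMMXBXMXBXMMXBXMXBX

Replace each of the 20 characters of MMXMMXBXMMXMMXBXMXBX in place — MMX MMX BX MMX MMX BX MX BX MMX MMX BX MMX MMX BX MX BX MMX BX MX BX — and concatenate.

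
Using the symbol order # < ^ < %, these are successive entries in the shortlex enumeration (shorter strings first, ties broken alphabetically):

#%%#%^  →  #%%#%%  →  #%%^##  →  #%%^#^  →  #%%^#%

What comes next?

Treat #%%^#% as a base-3 numeral over the given alphabet and add one, carrying through any trailing %'s.

#%%^^#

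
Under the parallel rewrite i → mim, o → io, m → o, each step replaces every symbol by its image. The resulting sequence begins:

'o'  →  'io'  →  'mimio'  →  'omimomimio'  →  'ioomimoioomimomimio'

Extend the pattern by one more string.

mimioioomimoiomimioioomimoioomimomimio

Replace each of the 19 characters of ioomimoioomimomimio in place — mim io io o mim o io mim io io o mim o io o mim o mim io — and concatenate.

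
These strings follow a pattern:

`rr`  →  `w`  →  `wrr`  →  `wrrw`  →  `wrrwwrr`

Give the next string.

wrrwwrrwrrw

This is a Fibonacci-style word recurrence s(k) = s(k−1)·s(k−2): e.g. w·rr = wrr.
So term 6 is wrrwwrr·wrrw.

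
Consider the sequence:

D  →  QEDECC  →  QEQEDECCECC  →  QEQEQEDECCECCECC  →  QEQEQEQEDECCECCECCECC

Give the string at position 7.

QEQEQEQEQEQEDECCECCECCECCECCECC

s(k+1) = QE·s(k)·ECC, so each term gains QE as a prefix and ECC as a suffix.
From QEQEQEQEDECCECCECCECC, 2 further steps: QEQEQEQEDECCECCECCECC → QEQEQEQEQEDECCECCECCECCECC → (answer).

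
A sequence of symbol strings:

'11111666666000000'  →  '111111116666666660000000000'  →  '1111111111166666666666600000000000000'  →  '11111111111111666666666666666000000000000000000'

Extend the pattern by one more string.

111111111111111116666666666666666660000000000000000000000

The n-th term is 3n+2 1's then 3n+3 6's then 4n+2 0's (n = 1, 2, …).
Setting n = 5 gives 17, 18, 22 characters in each block.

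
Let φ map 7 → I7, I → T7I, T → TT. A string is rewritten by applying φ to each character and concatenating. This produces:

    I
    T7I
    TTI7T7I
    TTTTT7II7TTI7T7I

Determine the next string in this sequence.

TTTTTTTTTTI7T7IT7II7TTTTT7II7TTI7T7I

Applying the rule to each of the 16 symbols of TTTTT7II7TTI7T7I gives the pieces TT TT TT TT TT I7 T7I T7I I7 TT TT T7I I7 TT I7 T7I, which concatenate to the answer.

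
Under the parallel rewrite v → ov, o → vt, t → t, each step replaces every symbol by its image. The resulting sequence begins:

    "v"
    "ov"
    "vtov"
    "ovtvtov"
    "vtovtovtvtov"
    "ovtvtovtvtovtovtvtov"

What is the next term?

Rewriting the 20 symbols of ovtvtovtvtovtovtvtov one by one yields vt ov t ov t vt ov t ov t vt ov t vt ov t ov t vt ov; concatenated:

vtovtovtvtovtovtvtovtvtovtovtvtov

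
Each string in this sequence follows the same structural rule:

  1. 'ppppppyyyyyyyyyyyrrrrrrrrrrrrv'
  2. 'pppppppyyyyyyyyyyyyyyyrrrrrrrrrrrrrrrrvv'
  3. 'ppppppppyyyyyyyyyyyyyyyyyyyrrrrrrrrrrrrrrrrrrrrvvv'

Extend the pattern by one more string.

pppppppppyyyyyyyyyyyyyyyyyyyyyyyrrrrrrrrrrrrrrrrrrrrrrrrvvvv

Term n consists of n+3 p's, followed by 4n-1 y's, followed by 4n r's, followed by n-2 v's, where the shown terms are n = 3, 4, 5.
At n = 6 the blocks have lengths 9, 23, 24, 4.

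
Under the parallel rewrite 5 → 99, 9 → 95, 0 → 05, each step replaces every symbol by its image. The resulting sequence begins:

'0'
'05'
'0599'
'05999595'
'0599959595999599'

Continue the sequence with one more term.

φ(0599959595999599) expands symbol-by-symbol to 05 99 95 95 95 99 95 99 95 99 95 95 95 99 95 95; joining the 16 pieces gives the next term.

05999595959995999599959595999595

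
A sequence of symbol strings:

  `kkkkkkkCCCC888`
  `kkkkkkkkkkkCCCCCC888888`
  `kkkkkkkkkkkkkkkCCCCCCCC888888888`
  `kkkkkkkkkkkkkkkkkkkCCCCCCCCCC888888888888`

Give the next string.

Reading off run lengths: k runs 7, 11, 15, 19; C runs 4, 6, 8, 10; 8 runs 3, 6, 9, 12 — each is linear in n (n = 1, 2, …).
At n = 5 the blocks have lengths 23, 12, 15.

kkkkkkkkkkkkkkkkkkkkkkkCCCCCCCCCCCC888888888888888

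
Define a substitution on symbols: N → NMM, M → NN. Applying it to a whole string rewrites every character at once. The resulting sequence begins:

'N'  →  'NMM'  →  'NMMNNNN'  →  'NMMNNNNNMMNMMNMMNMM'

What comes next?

Rewriting the 19 symbols of NMMNNNNNMMNMMNMMNMM one by one yields NMM NN NN NMM NMM NMM NMM NMM NN NN NMM NN NN NMM NN NN NMM NN NN; concatenated:

NMMNNNNNMMNMMNMMNMMNMMNNNNNMMNNNNNMMNNNNNMMNNNN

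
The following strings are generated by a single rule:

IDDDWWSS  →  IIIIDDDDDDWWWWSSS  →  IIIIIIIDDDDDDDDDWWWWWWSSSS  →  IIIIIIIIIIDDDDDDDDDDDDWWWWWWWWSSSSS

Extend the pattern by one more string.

The n-th term is 3n-2 I's then 3n D's then 2n W's then n+1 S's (n = 1, 2, …).
For the next term, n = 5, so the run lengths are 13, 15, 10, 6.

IIIIIIIIIIIIIDDDDDDDDDDDDDDDWWWWWWWWWWSSSSSS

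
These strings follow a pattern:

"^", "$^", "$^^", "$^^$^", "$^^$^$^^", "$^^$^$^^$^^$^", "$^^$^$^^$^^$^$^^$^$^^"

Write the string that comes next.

From term 3 onward, concatenate the last term with the second-to-last: $^·^ = $^^, $^^·$^ = $^^$^, …
Continuing: $^^$^$^^$^^$^$^^$^$^^ · $^^$^$^^$^^$^ gives term 8.

$^^$^$^^$^^$^$^^$^$^^$^^$^$^^$^^$^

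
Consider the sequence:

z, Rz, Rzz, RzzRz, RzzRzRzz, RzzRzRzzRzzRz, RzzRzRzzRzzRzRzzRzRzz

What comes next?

From term 3 onward, concatenate the last term with the second-to-last: Rz·z = Rzz, Rzz·Rz = RzzRz, …
The next term joins RzzRzRzzRzzRzRzzRzRzz and RzzRzRzzRzzRz.

RzzRzRzzRzzRzRzzRzRzzRzzRzRzzRzzRz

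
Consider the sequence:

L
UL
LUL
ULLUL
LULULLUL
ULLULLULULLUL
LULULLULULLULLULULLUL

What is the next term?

ULLULLULULLULLULULLULULLULLULULLUL

This is a Fibonacci-style word recurrence s(k) = s(k−2)·s(k−1): e.g. L·UL = LUL.
So term 8 is ULLULLULULLUL·LULULLULULLULLULULLUL.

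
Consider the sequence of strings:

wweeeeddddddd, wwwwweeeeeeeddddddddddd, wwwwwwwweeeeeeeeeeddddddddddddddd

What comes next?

Term n consists of 3n-1 w's, followed by 3n+1 e's, followed by 4n+3 d's (n = 1, 2, …).
At n = 4 the blocks have lengths 11, 13, 19.

wwwwwwwwwwweeeeeeeeeeeeeddddddddddddddddddd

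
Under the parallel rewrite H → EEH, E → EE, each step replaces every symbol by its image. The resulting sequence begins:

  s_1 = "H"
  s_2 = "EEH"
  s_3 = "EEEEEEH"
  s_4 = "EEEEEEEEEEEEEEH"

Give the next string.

Rewriting the 15 symbols of EEEEEEEEEEEEEEH one by one yields EE EE EE EE EE EE EE EE EE EE EE EE EE EE EEH; concatenated:

EEEEEEEEEEEEEEEEEEEEEEEEEEEEEEH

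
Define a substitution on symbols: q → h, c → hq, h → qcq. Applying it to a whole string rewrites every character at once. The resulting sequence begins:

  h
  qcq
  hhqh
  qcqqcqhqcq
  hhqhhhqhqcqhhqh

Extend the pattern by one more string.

Replace each of the 15 characters of hhqhhhqhqcqhhqh in place — qcq qcq h qcq qcq qcq h qcq h hq h qcq qcq h qcq — and concatenate.

qcqqcqhqcqqcqqcqhqcqhhqhqcqqcqhqcq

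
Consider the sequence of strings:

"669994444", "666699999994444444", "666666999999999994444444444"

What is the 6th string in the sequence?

666666666666999999999999999999999994444444444444444444

Term n consists of 2n 6's, followed by 4n-1 9's, followed by 3n+1 4's (n = 1, 2, …).
At n = 6 the blocks have lengths 12, 23, 19.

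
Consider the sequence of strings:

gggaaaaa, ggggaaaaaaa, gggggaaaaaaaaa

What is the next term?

ggggggaaaaaaaaaaa

Term n consists of n g's, followed by 2n-1 a's, where the shown terms are n = 3, 4, 5.
Setting n = 6 gives 6, 11 characters in each block.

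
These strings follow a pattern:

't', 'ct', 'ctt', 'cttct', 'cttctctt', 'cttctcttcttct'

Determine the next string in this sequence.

Each term (from the third on) is the previous term followed by the one before it: term 3 = ct·t = ctt.
Continuing: cttctcttcttct · cttctctt gives term 7.

cttctcttcttctcttctctt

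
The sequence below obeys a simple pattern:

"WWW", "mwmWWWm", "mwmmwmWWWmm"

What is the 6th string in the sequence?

mwmmwmmwmmwmmwmWWWmmmmm

s(k+1) = mwm·s(k)·m, so each term gains mwm as a prefix and m as a suffix.
From mwmmwmWWWmm, 3 further steps: mwmmwmWWWmm → mwmmwmmwmWWWmmm → mwmmwmmwmmwmWWWmmmm → (answer).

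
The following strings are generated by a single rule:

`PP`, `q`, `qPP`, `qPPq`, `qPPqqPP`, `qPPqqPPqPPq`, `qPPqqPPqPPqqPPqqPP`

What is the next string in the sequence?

qPPqqPPqPPqqPPqqPPqPPqqPPqPPq

Each term (from the third on) is the previous term followed by the one before it: term 3 = q·PP = qPP.
So term 8 is qPPqqPPqPPqqPPqqPP·qPPqqPPqPPq.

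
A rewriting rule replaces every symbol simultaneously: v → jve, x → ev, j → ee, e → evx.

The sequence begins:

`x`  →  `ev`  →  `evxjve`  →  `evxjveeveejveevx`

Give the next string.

Replace each of the 16 characters of evxjveeveejveevx in place — evx jve ev ee jve evx evx jve evx evx ee jve evx evx jve ev — and concatenate.

evxjveeveejveevxevxjveevxevxeejveevxevxjveev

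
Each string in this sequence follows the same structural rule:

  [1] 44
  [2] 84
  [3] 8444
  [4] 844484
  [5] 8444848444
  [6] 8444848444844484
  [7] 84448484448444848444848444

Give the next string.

844484844484448484448484448444848444844484

Each term (from the third on) is the previous term followed by the one before it: term 3 = 84·44 = 8444.
So term 8 is 84448484448444848444848444·8444848444844484.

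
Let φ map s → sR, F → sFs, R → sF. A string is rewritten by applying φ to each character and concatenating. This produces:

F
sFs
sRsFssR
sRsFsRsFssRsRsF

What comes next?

Rewriting the 15 symbols of sRsFsRsFssRsRsF one by one yields sR sF sR sFs sR sF sR sFs sR sR sF sR sF sR sFs; concatenated:

sRsFsRsFssRsFsRsFssRsRsFsRsFsRsFs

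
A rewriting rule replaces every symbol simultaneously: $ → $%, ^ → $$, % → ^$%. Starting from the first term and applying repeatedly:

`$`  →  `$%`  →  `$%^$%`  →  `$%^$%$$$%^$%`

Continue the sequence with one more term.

Expanding $%^$%$$$%^$%: $→$%, %→^$%, ^→$$, $→$%, %→^$%, $→$%, $→$%, $→$%, %→^$%, ^→$$, $→$%, %→^$%. Concatenated: $% ^$% $$ $% ^$% $% $% $% ^$% $$ $% ^$%.

$%^$%$$$%^$%$%$%$%^$%$$$%^$%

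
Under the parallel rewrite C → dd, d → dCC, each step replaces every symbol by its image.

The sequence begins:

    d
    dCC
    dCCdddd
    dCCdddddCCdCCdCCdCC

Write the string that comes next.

Rewriting the 19 symbols of dCCdddddCCdCCdCCdCC one by one yields dCC dd dd dCC dCC dCC dCC dCC dd dd dCC dd dd dCC dd dd dCC dd dd; concatenated:

dCCdddddCCdCCdCCdCCdCCdddddCCdddddCCdddddCCdddd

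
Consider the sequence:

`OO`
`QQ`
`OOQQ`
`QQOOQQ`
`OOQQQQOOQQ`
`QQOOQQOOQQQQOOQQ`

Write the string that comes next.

OOQQQQOOQQQQOOQQOOQQQQOOQQ

This is a Fibonacci-style word recurrence s(k) = s(k−2)·s(k−1): e.g. OO·QQ = OOQQ.
The next term joins OOQQQQOOQQ and QQOOQQOOQQQQOOQQ.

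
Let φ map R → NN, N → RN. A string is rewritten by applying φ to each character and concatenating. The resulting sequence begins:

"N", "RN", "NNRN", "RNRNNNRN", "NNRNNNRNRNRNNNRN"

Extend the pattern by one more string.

φ(NNRNNNRNRNRNNNRN) expands symbol-by-symbol to RN RN NN RN RN RN NN RN NN RN NN RN RN RN NN RN; joining the 16 pieces gives the next term.

RNRNNNRNRNRNNNRNNNRNNNRNRNRNNNRN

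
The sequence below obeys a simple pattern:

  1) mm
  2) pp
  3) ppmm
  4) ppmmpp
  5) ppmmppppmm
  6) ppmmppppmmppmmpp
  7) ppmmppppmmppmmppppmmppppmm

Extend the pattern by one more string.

This is a Fibonacci-style word recurrence s(k) = s(k−1)·s(k−2): e.g. pp·mm = ppmm.
So term 8 is ppmmppppmmppmmppppmmppppmm·ppmmppppmmppmmpp.

ppmmppppmmppmmppppmmppppmmppmmppppmmppmmpp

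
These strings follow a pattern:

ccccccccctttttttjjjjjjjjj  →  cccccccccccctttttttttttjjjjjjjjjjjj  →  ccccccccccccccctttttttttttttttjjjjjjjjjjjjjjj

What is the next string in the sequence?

Each string has the form c^{3n+3} t^{4n-1} j^{3n+3}, where the shown terms are n = 2, 3, 4.
For the next term, n = 5, so the run lengths are 18, 19, 18.

cccccccccccccccccctttttttttttttttttttjjjjjjjjjjjjjjjjjj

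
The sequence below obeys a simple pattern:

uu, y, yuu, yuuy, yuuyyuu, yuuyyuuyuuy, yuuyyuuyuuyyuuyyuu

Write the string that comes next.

Each term (from the third on) is the previous term followed by the one before it: term 3 = y·uu = yuu.
The next term joins yuuyyuuyuuyyuuyyuu and yuuyyuuyuuy.

yuuyyuuyuuyyuuyyuuyuuyyuuyuuy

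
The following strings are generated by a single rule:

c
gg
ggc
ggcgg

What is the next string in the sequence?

ggcggggc

Each term (from the third on) is the previous term followed by the one before it: term 3 = gg·c = ggc.
So term 5 is ggcgg·ggc.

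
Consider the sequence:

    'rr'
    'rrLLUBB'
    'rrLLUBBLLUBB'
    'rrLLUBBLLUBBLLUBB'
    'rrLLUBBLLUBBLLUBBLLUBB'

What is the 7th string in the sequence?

rrLLUBBLLUBBLLUBBLLUBBLLUBBLLUBB

Each term is the previous one with LLUBB appended.
From rrLLUBBLLUBBLLUBBLLUBB, 2 further steps: rrLLUBBLLUBBLLUBBLLUBB → rrLLUBBLLUBBLLUBBLLUBBLLUBB → (answer).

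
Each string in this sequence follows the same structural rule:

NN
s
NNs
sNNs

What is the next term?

NNssNNs

Each term (from the third on) is the two preceding terms concatenated in order: term 3 = NN·s = NNs.
Continuing: NNs · sNNs gives term 5.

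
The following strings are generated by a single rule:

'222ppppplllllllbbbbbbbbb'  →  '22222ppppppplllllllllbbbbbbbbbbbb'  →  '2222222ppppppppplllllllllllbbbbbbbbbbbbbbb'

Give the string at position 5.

22222222222ppppppppppppplllllllllllllllbbbbbbbbbbbbbbbbbbbbb

Term n consists of 2n-1 2's, followed by 2n+1 p's, followed by 2n+3 l's, followed by 3n+3 b's, where the shown terms are n = 2, 3, 4.
Setting n = 6 gives 11, 13, 15, 21 characters in each block.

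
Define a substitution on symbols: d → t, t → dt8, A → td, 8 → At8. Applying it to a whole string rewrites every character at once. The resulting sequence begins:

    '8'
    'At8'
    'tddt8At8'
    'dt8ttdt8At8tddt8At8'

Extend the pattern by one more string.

Applying the rule to each of the 19 symbols of dt8ttdt8At8tddt8At8 gives the pieces t dt8 At8 dt8 dt8 t dt8 At8 td dt8 At8 dt8 t t dt8 At8 td dt8 At8, which concatenate to the answer.

tdt8At8dt8dt8tdt8At8tddt8At8dt8ttdt8At8tddt8At8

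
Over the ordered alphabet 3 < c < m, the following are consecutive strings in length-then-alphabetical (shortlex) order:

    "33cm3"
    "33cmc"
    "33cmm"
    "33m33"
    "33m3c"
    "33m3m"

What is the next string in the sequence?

Find the rightmost character of 33m3m below m, bump it to the next letter, and reset everything to its right to 3.

33mc3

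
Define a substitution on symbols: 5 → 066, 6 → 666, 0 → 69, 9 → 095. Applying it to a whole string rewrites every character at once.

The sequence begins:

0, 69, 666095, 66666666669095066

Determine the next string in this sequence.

Rewriting the 17 symbols of 66666666669095066 one by one yields 666 666 666 666 666 666 666 666 666 666 095 69 095 066 69 666 666; concatenated:

6666666666666666666666666666660956909506669666666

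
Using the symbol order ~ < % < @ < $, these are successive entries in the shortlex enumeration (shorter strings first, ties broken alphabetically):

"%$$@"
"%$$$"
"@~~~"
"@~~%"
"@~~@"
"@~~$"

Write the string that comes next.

The successor of @~~$ increments the rightmost position that isn't already $ and resets every position after it to ~.

@~%~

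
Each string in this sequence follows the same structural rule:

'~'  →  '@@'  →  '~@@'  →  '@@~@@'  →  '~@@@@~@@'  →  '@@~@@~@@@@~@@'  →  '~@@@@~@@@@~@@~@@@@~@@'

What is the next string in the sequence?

@@~@@~@@@@~@@~@@@@~@@@@~@@~@@@@~@@

This is a Fibonacci-style word recurrence s(k) = s(k−2)·s(k−1): e.g. ~·@@ = ~@@.
Continuing: @@~@@~@@@@~@@ · ~@@@@~@@@@~@@~@@@@~@@ gives term 8.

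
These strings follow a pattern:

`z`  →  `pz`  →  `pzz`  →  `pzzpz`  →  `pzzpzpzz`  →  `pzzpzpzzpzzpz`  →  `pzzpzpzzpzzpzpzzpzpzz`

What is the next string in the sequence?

pzzpzpzzpzzpzpzzpzpzzpzzpzpzzpzzpz

Each term (from the third on) is the previous term followed by the one before it: term 3 = pz·z = pzz.
So term 8 is pzzpzpzzpzzpzpzzpzpzz·pzzpzpzzpzzpz.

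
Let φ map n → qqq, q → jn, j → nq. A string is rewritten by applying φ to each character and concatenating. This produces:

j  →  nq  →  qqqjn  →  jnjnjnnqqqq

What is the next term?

nqqqqnqqqqnqqqqqqqjnjnjnjn

Apply φ to jnjnjnnqqqq symbol by symbol: j→nq, n→qqq, j→nq, n→qqq, j→nq, n→qqq, n→qqq, q→jn, q→jn, q→jn, q→jn; joined: nq qqq nq qqq nq qqq qqq jn jn jn jn.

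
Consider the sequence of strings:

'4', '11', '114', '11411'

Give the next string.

11411114

This is a Fibonacci-style word recurrence s(k) = s(k−1)·s(k−2): e.g. 11·4 = 114.
So term 5 is 11411·114.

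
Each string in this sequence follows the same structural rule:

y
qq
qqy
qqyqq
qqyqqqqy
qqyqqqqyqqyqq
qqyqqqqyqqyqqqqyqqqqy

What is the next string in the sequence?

qqyqqqqyqqyqqqqyqqqqyqqyqqqqyqqyqq

From term 3 onward, concatenate the last term with the second-to-last: qq·y = qqy, qqy·qq = qqyqq, …
So term 8 is qqyqqqqyqqyqqqqyqqqqy·qqyqqqqyqqyqq.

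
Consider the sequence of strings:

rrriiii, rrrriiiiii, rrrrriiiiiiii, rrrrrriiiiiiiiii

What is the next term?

Term n consists of n+1 r's, followed by 2n i's, where the shown terms are n = 2, 3, 4, 5.
For the next term, n = 6, so the run lengths are 7, 12.

rrrrrrriiiiiiiiiiii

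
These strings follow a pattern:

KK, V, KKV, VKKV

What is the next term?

KKVVKKV

This is a Fibonacci-style word recurrence s(k) = s(k−2)·s(k−1): e.g. KK·V = KKV.
The next term joins KKV and VKKV.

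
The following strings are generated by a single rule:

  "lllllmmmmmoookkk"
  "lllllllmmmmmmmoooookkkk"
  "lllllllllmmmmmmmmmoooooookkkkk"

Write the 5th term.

Term n consists of 2n+1 l's, followed by 2n+1 m's, followed by 2n-1 o's, followed by n+1 k's, where the shown terms are n = 2, 3, 4.
Setting n = 6 gives 13, 13, 11, 7 characters in each block.

lllllllllllllmmmmmmmmmmmmmoooooooooookkkkkkk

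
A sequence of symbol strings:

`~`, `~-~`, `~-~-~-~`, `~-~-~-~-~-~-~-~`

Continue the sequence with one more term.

Each string is two copies of the previous one joined by '-'.
So the next term is two copies of ~-~-~-~-~-~-~-~ with '-' between the halves.

~-~-~-~-~-~-~-~-~-~-~-~-~-~-~-~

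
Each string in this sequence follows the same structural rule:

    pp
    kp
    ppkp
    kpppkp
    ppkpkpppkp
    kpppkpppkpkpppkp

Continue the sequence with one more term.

Each term (from the third on) is the two preceding terms concatenated in order: term 3 = pp·kp = ppkp.
The next term joins ppkpkpppkp and kpppkpppkpkpppkp.

ppkpkpppkpkpppkpppkpkpppkp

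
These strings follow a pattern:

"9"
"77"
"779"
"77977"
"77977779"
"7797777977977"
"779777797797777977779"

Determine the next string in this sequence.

7797777977977779777797797777977977

From term 3 onward, concatenate the last term with the second-to-last: 77·9 = 779, 779·77 = 77977, …
The next term joins 779777797797777977779 and 7797777977977.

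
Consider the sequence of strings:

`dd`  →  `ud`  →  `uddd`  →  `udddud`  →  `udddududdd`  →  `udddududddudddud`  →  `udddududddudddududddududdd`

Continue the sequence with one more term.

Each term (from the third on) is the previous term followed by the one before it: term 3 = ud·dd = uddd.
Continuing: udddududddudddududddududdd · udddududddudddud gives term 8.

udddududddudddududddududddudddududddudddud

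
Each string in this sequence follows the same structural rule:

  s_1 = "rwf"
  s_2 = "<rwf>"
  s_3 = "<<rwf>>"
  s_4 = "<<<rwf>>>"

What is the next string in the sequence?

<<<<rwf>>>>

s(k+1) = <·s(k)·>, so each term gains < as a prefix and > as a suffix.
One more step from <<<rwf>>> gives the answer.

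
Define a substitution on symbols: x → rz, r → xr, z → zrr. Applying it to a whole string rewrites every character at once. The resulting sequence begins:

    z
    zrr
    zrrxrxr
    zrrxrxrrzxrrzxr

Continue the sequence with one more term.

zrrxrxrrzxrrzxrxrzrrrzxrxrzrrrzxr

Replace each of the 15 characters of zrrxrxrrzxrrzxr in place — zrr xr xr rz xr rz xr xr zrr rz xr xr zrr rz xr — and concatenate.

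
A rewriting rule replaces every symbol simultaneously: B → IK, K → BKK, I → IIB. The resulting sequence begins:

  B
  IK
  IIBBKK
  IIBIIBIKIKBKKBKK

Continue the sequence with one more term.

Replace each of the 16 characters of IIBIIBIKIKBKKBKK in place — IIB IIB IK IIB IIB IK IIB BKK IIB BKK IK BKK BKK IK BKK BKK — and concatenate.

IIBIIBIKIIBIIBIKIIBBKKIIBBKKIKBKKBKKIKBKKBKK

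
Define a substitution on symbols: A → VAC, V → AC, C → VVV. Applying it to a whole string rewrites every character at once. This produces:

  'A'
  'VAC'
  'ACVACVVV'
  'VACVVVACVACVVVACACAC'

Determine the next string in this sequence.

ACVACVVVACACACVACVVVACVACVVVACACACVACVVVVACVVVVACVVV

φ(VACVVVACVACVVVACACAC) expands symbol-by-symbol to AC VAC VVV AC AC AC VAC VVV AC VAC VVV AC AC AC VAC VVV VAC VVV VAC VVV; joining the 20 pieces gives the next term.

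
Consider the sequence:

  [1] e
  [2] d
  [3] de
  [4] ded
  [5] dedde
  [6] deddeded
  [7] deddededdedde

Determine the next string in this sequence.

deddededdeddededdeded

Each term (from the third on) is the previous term followed by the one before it: term 3 = d·e = de.
So term 8 is deddededdedde·deddeded.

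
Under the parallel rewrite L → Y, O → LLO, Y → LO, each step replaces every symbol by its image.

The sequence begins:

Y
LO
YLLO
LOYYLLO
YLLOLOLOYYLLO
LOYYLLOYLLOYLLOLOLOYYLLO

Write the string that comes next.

Replace each of the 24 characters of LOYYLLOYLLOYLLOLOLOYYLLO in place — Y LLO LO LO Y Y LLO LO Y Y LLO LO Y Y LLO Y LLO Y LLO LO LO Y Y LLO — and concatenate.

YLLOLOLOYYLLOLOYYLLOLOYYLLOYLLOYLLOLOLOYYLLO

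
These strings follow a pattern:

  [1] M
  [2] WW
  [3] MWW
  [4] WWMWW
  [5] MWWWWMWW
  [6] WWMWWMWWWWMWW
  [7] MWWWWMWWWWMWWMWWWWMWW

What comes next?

From term 3 onward, concatenate the second-to-last term with the last: M·WW = MWW, WW·MWW = WWMWW, …
The next term joins WWMWWMWWWWMWW and MWWWWMWWWWMWWMWWWWMWW.

WWMWWMWWWWMWWMWWWWMWWWWMWWMWWWWMWW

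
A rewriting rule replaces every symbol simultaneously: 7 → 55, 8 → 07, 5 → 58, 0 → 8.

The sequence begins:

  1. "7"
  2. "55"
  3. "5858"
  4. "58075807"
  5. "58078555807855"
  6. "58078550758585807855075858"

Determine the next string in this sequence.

Rewriting the 26 symbols of 58078550758585807855075858 one by one yields 58 07 8 55 07 58 58 8 55 58 07 58 07 58 07 8 55 07 58 58 8 55 58 07 58 07; concatenated:

580785507585885558075807580785507585885558075807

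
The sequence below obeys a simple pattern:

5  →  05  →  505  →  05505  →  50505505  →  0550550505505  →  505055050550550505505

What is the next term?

0550550505505505055050550550505505

This is a Fibonacci-style word recurrence s(k) = s(k−2)·s(k−1): e.g. 5·05 = 505.
Continuing: 0550550505505 · 505055050550550505505 gives term 8.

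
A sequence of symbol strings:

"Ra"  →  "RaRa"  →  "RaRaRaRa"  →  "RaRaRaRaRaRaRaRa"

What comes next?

s(k+1) = s(k)·s(k) — each term doubles the last.
Doubling RaRaRaRaRaRaRaRa:

RaRaRaRaRaRaRaRaRaRaRaRaRaRaRaRa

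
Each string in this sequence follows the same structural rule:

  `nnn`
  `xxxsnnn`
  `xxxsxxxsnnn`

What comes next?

The strings grow by a fixed prefix xxxs each time.
One more step from xxxsxxxsnnn gives the answer.

xxxsxxxsxxxsnnn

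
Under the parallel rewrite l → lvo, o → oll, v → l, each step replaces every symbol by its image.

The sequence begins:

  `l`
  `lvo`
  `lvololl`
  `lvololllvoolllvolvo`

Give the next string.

φ(lvololllvoolllvolvo) expands symbol-by-symbol to lvo l oll lvo oll lvo lvo lvo l oll oll lvo lvo lvo l oll lvo l oll; joining the 19 pieces gives the next term.

lvololllvoolllvolvolvolollolllvolvolvololllvololl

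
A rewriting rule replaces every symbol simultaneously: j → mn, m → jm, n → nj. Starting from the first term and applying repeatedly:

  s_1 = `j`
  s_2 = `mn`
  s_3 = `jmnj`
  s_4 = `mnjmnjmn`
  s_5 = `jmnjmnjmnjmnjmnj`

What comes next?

mnjmnjmnjmnjmnjmnjmnjmnjmnjmnjmn

Replace each of the 16 characters of jmnjmnjmnjmnjmnj in place — mn jm nj mn jm nj mn jm nj mn jm nj mn jm nj mn — and concatenate.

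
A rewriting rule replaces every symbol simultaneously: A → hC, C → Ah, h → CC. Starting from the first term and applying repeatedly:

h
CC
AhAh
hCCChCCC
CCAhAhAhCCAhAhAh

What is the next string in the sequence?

Rewriting the 16 symbols of CCAhAhAhCCAhAhAh one by one yields Ah Ah hC CC hC CC hC CC Ah Ah hC CC hC CC hC CC; concatenated:

AhAhhCCChCCChCCCAhAhhCCChCCChCCC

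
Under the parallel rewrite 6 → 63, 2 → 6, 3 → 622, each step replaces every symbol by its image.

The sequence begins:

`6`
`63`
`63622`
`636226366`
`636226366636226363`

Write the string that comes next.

Replace each of the 18 characters of 636226366636226363 in place — 63 622 63 6 6 63 622 63 63 63 622 63 6 6 63 622 63 622 — and concatenate.

6362263666362263636362263666362263622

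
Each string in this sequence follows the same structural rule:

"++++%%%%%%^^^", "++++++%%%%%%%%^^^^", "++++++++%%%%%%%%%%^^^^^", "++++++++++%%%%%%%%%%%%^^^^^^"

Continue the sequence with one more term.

The n-th term is 2n-2 +'s then 2n %'s then n ^'s, where the shown terms are n = 3, 4, 5, 6.
At n = 7 the blocks have lengths 12, 14, 7.

++++++++++++%%%%%%%%%%%%%%^^^^^^^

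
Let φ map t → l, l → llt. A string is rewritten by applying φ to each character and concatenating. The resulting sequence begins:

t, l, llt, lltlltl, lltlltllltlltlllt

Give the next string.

lltlltllltlltllltlltlltllltlltllltlltlltl

Applying the rule to each of the 17 symbols of lltlltllltlltlllt gives the pieces llt llt l llt llt l llt llt llt l llt llt l llt llt llt l, which concatenate to the answer.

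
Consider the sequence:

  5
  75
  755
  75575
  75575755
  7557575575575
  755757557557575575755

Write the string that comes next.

Each term (from the third on) is the previous term followed by the one before it: term 3 = 75·5 = 755.
Continuing: 755757557557575575755 · 7557575575575 gives term 8.

7557575575575755757557557575575575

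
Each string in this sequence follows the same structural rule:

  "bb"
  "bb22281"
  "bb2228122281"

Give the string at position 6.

Every step adds 22281 to the end: s(k+1) = s(k)·22281.
From bb2228122281, 3 further steps: bb2228122281 → bb222812228122281 → bb22281222812228122281 → (answer).

bb2228122281222812228122281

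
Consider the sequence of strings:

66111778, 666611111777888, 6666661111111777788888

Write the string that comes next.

Each string has the form 6^{2n} 1^{2n+1} 7^{n+1} 8^{2n-1} (n = 1, 2, …).
Setting n = 4 gives 8, 9, 5, 7 characters in each block.

66666666111111111777778888888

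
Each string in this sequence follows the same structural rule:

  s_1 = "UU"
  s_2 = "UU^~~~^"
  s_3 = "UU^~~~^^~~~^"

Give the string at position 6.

The strings grow by a fixed suffix ^~~~^ each time.
From UU^~~~^^~~~^, 3 further steps: UU^~~~^^~~~^ → UU^~~~^^~~~^^~~~^ → UU^~~~^^~~~^^~~~^^~~~^ → (answer).

UU^~~~^^~~~^^~~~^^~~~^^~~~^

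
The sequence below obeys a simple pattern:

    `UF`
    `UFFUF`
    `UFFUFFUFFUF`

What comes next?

Each string is two copies of the previous one joined by 'F'.
Doubling UFFUFFUFFUF with 'F' between the halves:

UFFUFFUFFUFFUFFUFFUFFUF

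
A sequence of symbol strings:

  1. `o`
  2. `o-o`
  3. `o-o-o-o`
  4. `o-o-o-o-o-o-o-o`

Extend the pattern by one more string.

Every step duplicates the string with '-' between the halves.
Doubling o-o-o-o-o-o-o-o with '-' between the halves:

o-o-o-o-o-o-o-o-o-o-o-o-o-o-o-o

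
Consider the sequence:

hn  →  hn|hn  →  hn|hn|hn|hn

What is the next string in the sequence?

Every step duplicates the string with '|' between the halves.
Doubling hn|hn|hn|hn with '|' between the halves:

hn|hn|hn|hn|hn|hn|hn|hn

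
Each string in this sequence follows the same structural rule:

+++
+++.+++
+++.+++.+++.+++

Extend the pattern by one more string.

+++.+++.+++.+++.+++.+++.+++.+++

Each string is two copies of the previous one joined by '.'.
So the next term is two copies of +++.+++.+++.+++ with '.' between the halves.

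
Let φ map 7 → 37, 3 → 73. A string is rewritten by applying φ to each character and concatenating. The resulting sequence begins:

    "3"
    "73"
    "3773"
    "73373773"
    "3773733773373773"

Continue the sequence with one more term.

Rewriting the 16 symbols of 3773733773373773 one by one yields 73 37 37 73 37 73 73 37 37 73 73 37 73 37 37 73; concatenated:

73373773377373373773733773373773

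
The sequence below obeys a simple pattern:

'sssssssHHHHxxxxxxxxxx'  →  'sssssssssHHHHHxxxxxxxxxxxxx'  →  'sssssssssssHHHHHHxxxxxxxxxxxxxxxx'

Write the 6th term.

sssssssssssssssssHHHHHHHHHxxxxxxxxxxxxxxxxxxxxxxxxx

The n-th term is 2n+1 s's then n+1 H's then 3n+1 x's, where the shown terms are n = 3, 4, 5.
Setting n = 8 gives 17, 9, 25 characters in each block.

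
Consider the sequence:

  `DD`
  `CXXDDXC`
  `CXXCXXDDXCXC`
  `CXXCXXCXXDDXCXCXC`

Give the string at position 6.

Each term wraps the previous one in CXX on the left and XC on the right.
From CXXCXXCXXDDXCXCXC, 2 further steps: CXXCXXCXXDDXCXCXC → CXXCXXCXXCXXDDXCXCXCXC → (answer).

CXXCXXCXXCXXCXXDDXCXCXCXCXC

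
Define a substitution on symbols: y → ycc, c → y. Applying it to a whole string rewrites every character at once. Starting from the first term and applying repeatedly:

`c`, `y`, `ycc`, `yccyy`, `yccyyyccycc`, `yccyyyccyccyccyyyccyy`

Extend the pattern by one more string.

Rewriting the 21 symbols of yccyyyccyccyccyyyccyy one by one yields ycc y y ycc ycc ycc y y ycc y y ycc y y ycc ycc ycc y y ycc ycc; concatenated:

yccyyyccyccyccyyyccyyyccyyyccyccyccyyyccycc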